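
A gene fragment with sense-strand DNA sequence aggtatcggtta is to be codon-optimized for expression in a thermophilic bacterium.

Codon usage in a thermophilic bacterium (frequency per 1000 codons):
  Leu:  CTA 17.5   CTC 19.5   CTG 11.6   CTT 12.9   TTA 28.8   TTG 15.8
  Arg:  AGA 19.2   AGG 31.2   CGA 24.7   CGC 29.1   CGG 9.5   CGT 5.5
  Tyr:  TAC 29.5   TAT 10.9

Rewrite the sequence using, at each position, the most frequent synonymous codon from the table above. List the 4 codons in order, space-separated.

Codon 1 (Arg): best is AGG at 31.2.
Codon 2 (Tyr): best is TAC at 29.5.
Codon 3 (Arg): best is AGG at 31.2.
Codon 4 (Leu): best is TTA at 28.8.

AGG TAC AGG TTA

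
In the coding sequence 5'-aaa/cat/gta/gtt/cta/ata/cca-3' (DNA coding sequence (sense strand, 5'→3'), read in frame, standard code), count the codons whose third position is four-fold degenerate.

4

Codon 1 AAA (Lys): third position 2-fold.
Codon 2 CAT (His): third position 2-fold.
Codon 3 GTA (Val): third position 4-fold.
Codon 4 GTT (Val): third position 4-fold.
Codon 5 CTA (Leu): third position 4-fold.
Codon 6 ATA (Ile): third position 3-fold.
Codon 7 CCA (Pro): third position 4-fold.
Four-fold degenerate third positions: 4.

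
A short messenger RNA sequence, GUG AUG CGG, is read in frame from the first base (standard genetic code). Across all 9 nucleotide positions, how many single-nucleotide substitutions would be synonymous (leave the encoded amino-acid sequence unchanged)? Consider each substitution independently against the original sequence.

7

Codon 1 (GUG, Val): 3 synonymous substitutions.
Codon 2 (AUG, Met): 0 synonymous substitutions.
Codon 3 (CGG, Arg): 4 synonymous substitutions.
Total: 3 + 0 + 4 = 7.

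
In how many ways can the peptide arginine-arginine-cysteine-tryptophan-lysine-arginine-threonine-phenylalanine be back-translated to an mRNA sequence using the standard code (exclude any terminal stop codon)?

6912

Arg: 6 codons.
Arg: 6 codons.
Cys: 2 codons.
Trp: 1 codon.
Lys: 2 codons.
Arg: 6 codons.
Thr: 4 codons.
Phe: 2 codons.
6 × 6 × 2 × 1 × 2 × 6 × 4 × 2 = 6912.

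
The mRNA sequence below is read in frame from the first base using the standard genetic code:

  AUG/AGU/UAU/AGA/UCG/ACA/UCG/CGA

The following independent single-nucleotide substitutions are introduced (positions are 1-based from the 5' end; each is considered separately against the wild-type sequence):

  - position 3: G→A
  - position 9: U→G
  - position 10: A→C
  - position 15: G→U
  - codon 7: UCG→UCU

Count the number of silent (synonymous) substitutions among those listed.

Codon 1: AUG (Met) → AUA (Ile) — missense.
Codon 3: UAU (Tyr) → UAG (Stop) — nonsense.
Codon 4: AGA (Arg) → CGA (Arg) — synonymous.
Codon 5: UCG (Ser) → UCU (Ser) — synonymous.
Codon 7: UCG (Ser) → UCU (Ser) — synonymous.
Synonymous: 3 of 5.

3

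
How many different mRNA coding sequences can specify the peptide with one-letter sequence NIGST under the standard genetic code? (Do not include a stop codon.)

576

Asn: 2 codons.
Ile: 3 codons.
Gly: 4 codons.
Ser: 6 codons.
Thr: 4 codons.
2 × 3 × 4 × 6 × 4 = 576.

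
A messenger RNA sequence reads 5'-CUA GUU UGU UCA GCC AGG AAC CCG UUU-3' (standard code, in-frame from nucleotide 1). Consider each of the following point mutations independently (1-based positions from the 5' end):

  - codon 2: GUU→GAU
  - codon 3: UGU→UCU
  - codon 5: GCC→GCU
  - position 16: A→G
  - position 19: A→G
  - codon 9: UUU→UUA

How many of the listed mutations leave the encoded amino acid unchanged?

1

Codon 2: GUU (Val) → GAU (Asp) — missense.
Codon 3: UGU (Cys) → UCU (Ser) — missense.
Codon 5: GCC (Ala) → GCU (Ala) — synonymous.
Codon 6: AGG (Arg) → GGG (Gly) — missense.
Codon 7: AAC (Asn) → GAC (Asp) — missense.
Codon 9: UUU (Phe) → UUA (Leu) — missense.
Synonymous: 1 of 6.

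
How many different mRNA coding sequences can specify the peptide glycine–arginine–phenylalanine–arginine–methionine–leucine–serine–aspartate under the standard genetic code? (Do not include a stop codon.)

20736

Gly: 4 codons.
Arg: 6 codons.
Phe: 2 codons.
Arg: 6 codons.
Met: 1 codon.
Leu: 6 codons.
Ser: 6 codons.
Asp: 2 codons.
4 × 6 × 2 × 6 × 1 × 6 × 6 × 2 = 20736.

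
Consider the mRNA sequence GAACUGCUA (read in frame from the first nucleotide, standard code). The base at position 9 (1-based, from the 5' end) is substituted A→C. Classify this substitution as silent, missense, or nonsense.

Position 9 falls in codon 3: CUA → Leu.
After the substitution the codon is CUC → Leu.
Both encode Leu, so the change is synonymous.

silent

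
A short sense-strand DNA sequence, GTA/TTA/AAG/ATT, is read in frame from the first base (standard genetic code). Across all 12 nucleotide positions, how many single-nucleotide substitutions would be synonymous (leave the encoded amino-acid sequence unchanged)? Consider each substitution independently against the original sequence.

8

Codon 1 (GTA, Val): 3 synonymous substitutions.
Codon 2 (TTA, Leu): 2 synonymous substitutions.
Codon 3 (AAG, Lys): 1 synonymous substitution.
Codon 4 (ATT, Ile): 2 synonymous substitutions.
Total: 3 + 2 + 1 + 2 = 8.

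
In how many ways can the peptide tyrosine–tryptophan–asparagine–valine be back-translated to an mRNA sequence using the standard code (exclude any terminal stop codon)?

16

Tyr: 2 codons.
Trp: 1 codon.
Asn: 2 codons.
Val: 4 codons.
2 × 1 × 2 × 4 = 16.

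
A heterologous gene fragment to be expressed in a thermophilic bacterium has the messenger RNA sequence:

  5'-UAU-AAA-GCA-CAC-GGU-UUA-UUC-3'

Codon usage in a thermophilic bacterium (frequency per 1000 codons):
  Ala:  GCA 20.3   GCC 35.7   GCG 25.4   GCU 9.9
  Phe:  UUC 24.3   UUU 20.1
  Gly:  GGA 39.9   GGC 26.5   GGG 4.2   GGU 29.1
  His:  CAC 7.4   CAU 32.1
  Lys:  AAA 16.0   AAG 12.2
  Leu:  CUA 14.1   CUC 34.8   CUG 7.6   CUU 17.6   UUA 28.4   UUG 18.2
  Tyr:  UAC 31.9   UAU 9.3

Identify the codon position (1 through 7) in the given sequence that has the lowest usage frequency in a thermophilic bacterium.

4

Codon 1 UAU (Tyr): 9.3 per 1000.
Codon 2 AAA (Lys): 16.0 per 1000.
Codon 3 GCA (Ala): 20.3 per 1000.
Codon 4 CAC (His): 7.4 per 1000.
Codon 5 GGU (Gly): 29.1 per 1000.
Codon 6 UUA (Leu): 28.4 per 1000.
Codon 7 UUC (Phe): 24.3 per 1000.
Lowest frequency is 7.4 at codon 4.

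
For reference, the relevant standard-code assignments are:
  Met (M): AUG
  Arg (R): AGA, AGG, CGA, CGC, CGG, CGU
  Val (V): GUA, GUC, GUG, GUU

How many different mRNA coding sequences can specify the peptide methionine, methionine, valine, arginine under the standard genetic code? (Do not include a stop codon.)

24

Met: 1 codon.
Met: 1 codon.
Val: 4 codons.
Arg: 6 codons.
1 × 1 × 4 × 6 = 24.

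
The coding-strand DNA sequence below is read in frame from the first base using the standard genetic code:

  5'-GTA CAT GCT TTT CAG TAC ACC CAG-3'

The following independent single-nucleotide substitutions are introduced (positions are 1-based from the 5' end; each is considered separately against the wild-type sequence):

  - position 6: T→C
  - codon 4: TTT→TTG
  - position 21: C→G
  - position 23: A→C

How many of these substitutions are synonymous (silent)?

Codon 2: CAT (His) → CAC (His) — synonymous.
Codon 4: TTT (Phe) → TTG (Leu) — missense.
Codon 7: ACC (Thr) → ACG (Thr) — synonymous.
Codon 8: CAG (Gln) → CCG (Pro) — missense.
Synonymous: 2 of 4.

2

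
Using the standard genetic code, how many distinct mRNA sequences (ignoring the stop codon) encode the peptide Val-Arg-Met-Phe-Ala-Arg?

Val: 4 codons.
Arg: 6 codons.
Met: 1 codon.
Phe: 2 codons.
Ala: 4 codons.
Arg: 6 codons.
4 × 6 × 1 × 2 × 4 × 6 = 1152.

1152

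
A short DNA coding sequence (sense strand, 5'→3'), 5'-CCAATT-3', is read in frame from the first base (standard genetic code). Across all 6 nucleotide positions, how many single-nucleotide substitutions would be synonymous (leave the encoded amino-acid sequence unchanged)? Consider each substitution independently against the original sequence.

Codon 1 (CCA, Pro): 3 synonymous substitutions.
Codon 2 (ATT, Ile): 2 synonymous substitutions.
Total: 3 + 2 = 5.

5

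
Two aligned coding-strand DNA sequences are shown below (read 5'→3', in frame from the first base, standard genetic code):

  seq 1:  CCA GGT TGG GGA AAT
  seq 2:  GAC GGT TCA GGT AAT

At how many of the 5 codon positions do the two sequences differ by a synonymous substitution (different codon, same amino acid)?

Codon 1: CCA Pro / GAC Asp — nonsynonymous.
Codon 2: GGT Gly / GGT Gly — identical.
Codon 3: TGG Trp / TCA Ser — nonsynonymous.
Codon 4: GGA Gly / GGT Gly — synonymous.
Codon 5: AAT Asn / AAT Asn — identical.
Synonymous differences: 1.

1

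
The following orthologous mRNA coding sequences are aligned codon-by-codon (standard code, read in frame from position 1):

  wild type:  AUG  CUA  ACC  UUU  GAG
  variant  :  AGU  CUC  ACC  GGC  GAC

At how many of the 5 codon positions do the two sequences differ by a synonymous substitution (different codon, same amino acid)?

1

Codon 1: AUG Met / AGU Ser — nonsynonymous.
Codon 2: CUA Leu / CUC Leu — synonymous.
Codon 3: ACC Thr / ACC Thr — identical.
Codon 4: UUU Phe / GGC Gly — nonsynonymous.
Codon 5: GAG Glu / GAC Asp — nonsynonymous.
Synonymous differences: 1.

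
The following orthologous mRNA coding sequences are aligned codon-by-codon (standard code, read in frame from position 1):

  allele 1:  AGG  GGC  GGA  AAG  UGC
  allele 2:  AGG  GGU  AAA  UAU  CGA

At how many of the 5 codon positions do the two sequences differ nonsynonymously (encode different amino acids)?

Codon 1: AGG Arg / AGG Arg — identical.
Codon 2: GGC Gly / GGU Gly — synonymous.
Codon 3: GGA Gly / AAA Lys — nonsynonymous.
Codon 4: AAG Lys / UAU Tyr — nonsynonymous.
Codon 5: UGC Cys / CGA Arg — nonsynonymous.
Nonsynonymous differences: 3.

3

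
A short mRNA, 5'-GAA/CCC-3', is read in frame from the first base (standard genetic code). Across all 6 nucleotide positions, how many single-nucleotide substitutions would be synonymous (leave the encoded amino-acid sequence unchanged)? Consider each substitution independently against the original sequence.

Codon 1 (GAA, Glu): 1 synonymous substitution.
Codon 2 (CCC, Pro): 3 synonymous substitutions.
Total: 1 + 3 = 4.

4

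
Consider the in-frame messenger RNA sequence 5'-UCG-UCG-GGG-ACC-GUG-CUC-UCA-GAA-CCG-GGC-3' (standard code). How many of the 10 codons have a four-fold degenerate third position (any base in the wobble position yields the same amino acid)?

9

Codon 1 UCG (Ser): third position 4-fold.
Codon 2 UCG (Ser): third position 4-fold.
Codon 3 GGG (Gly): third position 4-fold.
Codon 4 ACC (Thr): third position 4-fold.
Codon 5 GUG (Val): third position 4-fold.
Codon 6 CUC (Leu): third position 4-fold.
Codon 7 UCA (Ser): third position 4-fold.
Codon 8 GAA (Glu): third position 2-fold.
Codon 9 CCG (Pro): third position 4-fold.
Codon 10 GGC (Gly): third position 4-fold.
Four-fold degenerate third positions: 9.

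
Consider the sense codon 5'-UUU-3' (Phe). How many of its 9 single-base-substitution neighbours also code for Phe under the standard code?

Position 1: none → 0 synonymous.
Position 2: none → 0 synonymous.
Position 3: UUC → 1 synonymous.
Total: 0 + 0 + 1 = 1.

1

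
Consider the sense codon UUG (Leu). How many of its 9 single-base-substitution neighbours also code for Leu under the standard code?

2

Position 1: CUG → 1 synonymous.
Position 2: none → 0 synonymous.
Position 3: UUA → 1 synonymous.
Total: 1 + 0 + 1 = 2.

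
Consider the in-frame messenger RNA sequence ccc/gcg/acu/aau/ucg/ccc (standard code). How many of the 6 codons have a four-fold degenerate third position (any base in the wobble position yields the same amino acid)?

Codon 1 CCC (Pro): third position 4-fold.
Codon 2 GCG (Ala): third position 4-fold.
Codon 3 ACU (Thr): third position 4-fold.
Codon 4 AAU (Asn): third position 2-fold.
Codon 5 UCG (Ser): third position 4-fold.
Codon 6 CCC (Pro): third position 4-fold.
Four-fold degenerate third positions: 5.

5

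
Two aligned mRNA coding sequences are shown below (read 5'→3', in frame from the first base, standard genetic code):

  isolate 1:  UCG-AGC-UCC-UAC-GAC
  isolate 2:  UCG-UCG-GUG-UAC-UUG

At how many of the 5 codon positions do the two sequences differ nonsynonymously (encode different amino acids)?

Codon 1: UCG Ser / UCG Ser — identical.
Codon 2: AGC Ser / UCG Ser — synonymous.
Codon 3: UCC Ser / GUG Val — nonsynonymous.
Codon 4: UAC Tyr / UAC Tyr — identical.
Codon 5: GAC Asp / UUG Leu — nonsynonymous.
Nonsynonymous differences: 2.

2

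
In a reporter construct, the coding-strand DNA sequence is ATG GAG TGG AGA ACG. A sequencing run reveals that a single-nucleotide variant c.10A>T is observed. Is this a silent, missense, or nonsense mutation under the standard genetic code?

nonsense

Position 10 falls in codon 4: AGA → Arg.
After the substitution the codon is TGA → Stop.
The new codon is a stop codon, so this is a nonsense mutation.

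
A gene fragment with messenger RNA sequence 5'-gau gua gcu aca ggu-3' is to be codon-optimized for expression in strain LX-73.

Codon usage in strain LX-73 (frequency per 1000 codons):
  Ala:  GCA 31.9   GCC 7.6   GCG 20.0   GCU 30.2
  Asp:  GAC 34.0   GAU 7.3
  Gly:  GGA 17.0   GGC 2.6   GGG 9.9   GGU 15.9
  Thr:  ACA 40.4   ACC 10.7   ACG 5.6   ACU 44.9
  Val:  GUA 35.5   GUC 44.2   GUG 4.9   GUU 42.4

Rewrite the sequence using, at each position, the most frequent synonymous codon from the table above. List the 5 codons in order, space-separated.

GAC GUC GCA ACU GGA

Codon 1 (Asp): best is GAC at 34.0.
Codon 2 (Val): best is GUC at 44.2.
Codon 3 (Ala): best is GCA at 31.9.
Codon 4 (Thr): best is ACU at 44.9.
Codon 5 (Gly): best is GGA at 17.0.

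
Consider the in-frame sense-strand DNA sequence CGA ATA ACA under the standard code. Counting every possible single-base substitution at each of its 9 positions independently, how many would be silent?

Codon 1 (CGA, Arg): 4 synonymous substitutions.
Codon 2 (ATA, Ile): 2 synonymous substitutions.
Codon 3 (ACA, Thr): 3 synonymous substitutions.
Total: 4 + 2 + 3 = 9.

9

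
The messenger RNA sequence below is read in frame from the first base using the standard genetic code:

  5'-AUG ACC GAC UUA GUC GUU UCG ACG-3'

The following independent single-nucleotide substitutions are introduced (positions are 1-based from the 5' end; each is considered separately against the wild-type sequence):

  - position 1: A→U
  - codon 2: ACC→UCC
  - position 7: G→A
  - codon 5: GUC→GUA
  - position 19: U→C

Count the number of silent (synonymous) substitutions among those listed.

Codon 1: AUG (Met) → UUG (Leu) — missense.
Codon 2: ACC (Thr) → UCC (Ser) — missense.
Codon 3: GAC (Asp) → AAC (Asn) — missense.
Codon 5: GUC (Val) → GUA (Val) — synonymous.
Codon 7: UCG (Ser) → CCG (Pro) — missense.
Synonymous: 1 of 5.

1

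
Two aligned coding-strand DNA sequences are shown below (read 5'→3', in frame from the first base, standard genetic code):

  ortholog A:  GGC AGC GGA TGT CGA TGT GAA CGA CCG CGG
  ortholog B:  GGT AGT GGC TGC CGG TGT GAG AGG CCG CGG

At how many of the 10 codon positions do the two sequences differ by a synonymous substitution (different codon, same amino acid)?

Codon 1: GGC Gly / GGT Gly — synonymous.
Codon 2: AGC Ser / AGT Ser — synonymous.
Codon 3: GGA Gly / GGC Gly — synonymous.
Codon 4: TGT Cys / TGC Cys — synonymous.
Codon 5: CGA Arg / CGG Arg — synonymous.
Codon 6: TGT Cys / TGT Cys — identical.
Codon 7: GAA Glu / GAG Glu — synonymous.
Codon 8: CGA Arg / AGG Arg — synonymous.
Codon 9: CCG Pro / CCG Pro — identical.
Codon 10: CGG Arg / CGG Arg — identical.
Synonymous differences: 7.

7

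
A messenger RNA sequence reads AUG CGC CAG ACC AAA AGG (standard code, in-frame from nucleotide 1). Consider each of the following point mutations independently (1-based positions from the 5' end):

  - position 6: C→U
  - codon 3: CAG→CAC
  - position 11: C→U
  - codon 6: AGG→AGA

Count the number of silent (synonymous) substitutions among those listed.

2

Codon 2: CGC (Arg) → CGU (Arg) — synonymous.
Codon 3: CAG (Gln) → CAC (His) — missense.
Codon 4: ACC (Thr) → AUC (Ile) — missense.
Codon 6: AGG (Arg) → AGA (Arg) — synonymous.
Synonymous: 2 of 4.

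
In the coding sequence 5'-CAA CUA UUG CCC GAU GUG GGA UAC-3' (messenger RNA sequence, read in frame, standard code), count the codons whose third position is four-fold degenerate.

Codon 1 CAA (Gln): third position 2-fold.
Codon 2 CUA (Leu): third position 4-fold.
Codon 3 UUG (Leu): third position 2-fold.
Codon 4 CCC (Pro): third position 4-fold.
Codon 5 GAU (Asp): third position 2-fold.
Codon 6 GUG (Val): third position 4-fold.
Codon 7 GGA (Gly): third position 4-fold.
Codon 8 UAC (Tyr): third position 2-fold.
Four-fold degenerate third positions: 4.

4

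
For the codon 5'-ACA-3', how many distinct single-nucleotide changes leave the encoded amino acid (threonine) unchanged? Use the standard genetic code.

3

Position 1: none → 0 synonymous.
Position 2: none → 0 synonymous.
Position 3: ACT, ACC, ACG → 3 synonymous.
Total: 0 + 0 + 3 = 3.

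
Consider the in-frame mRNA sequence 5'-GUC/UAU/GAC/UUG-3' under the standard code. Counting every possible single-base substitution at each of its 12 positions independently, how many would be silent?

Codon 1 (GUC, Val): 3 synonymous substitutions.
Codon 2 (UAU, Tyr): 1 synonymous substitution.
Codon 3 (GAC, Asp): 1 synonymous substitution.
Codon 4 (UUG, Leu): 2 synonymous substitutions.
Total: 3 + 1 + 1 + 2 = 7.

7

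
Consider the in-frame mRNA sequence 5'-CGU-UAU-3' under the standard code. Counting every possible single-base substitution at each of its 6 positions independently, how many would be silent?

4

Codon 1 (CGU, Arg): 3 synonymous substitutions.
Codon 2 (UAU, Tyr): 1 synonymous substitution.
Total: 3 + 1 = 4.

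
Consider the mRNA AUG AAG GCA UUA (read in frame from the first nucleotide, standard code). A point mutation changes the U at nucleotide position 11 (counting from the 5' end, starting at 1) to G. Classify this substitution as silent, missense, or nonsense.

nonsense

Position 11 falls in codon 4: UUA → Leu.
After the substitution the codon is UGA → Stop.
The new codon is a stop codon, so this is a nonsense mutation.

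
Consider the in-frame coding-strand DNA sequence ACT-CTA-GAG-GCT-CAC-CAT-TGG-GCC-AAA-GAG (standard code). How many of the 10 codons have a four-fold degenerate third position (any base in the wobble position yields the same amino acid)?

4

Codon 1 ACT (Thr): third position 4-fold.
Codon 2 CTA (Leu): third position 4-fold.
Codon 3 GAG (Glu): third position 2-fold.
Codon 4 GCT (Ala): third position 4-fold.
Codon 5 CAC (His): third position 2-fold.
Codon 6 CAT (His): third position 2-fold.
Codon 7 TGG (Trp): third position 1-fold.
Codon 8 GCC (Ala): third position 4-fold.
Codon 9 AAA (Lys): third position 2-fold.
Codon 10 GAG (Glu): third position 2-fold.
Four-fold degenerate third positions: 4.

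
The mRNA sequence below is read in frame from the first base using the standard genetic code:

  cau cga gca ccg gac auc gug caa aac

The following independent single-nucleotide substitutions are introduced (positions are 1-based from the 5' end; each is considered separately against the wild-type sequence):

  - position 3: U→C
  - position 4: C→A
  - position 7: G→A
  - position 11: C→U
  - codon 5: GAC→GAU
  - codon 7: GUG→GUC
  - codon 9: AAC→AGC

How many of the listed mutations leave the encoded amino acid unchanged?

4

Codon 1: CAU (His) → CAC (His) — synonymous.
Codon 2: CGA (Arg) → AGA (Arg) — synonymous.
Codon 3: GCA (Ala) → ACA (Thr) — missense.
Codon 4: CCG (Pro) → CUG (Leu) — missense.
Codon 5: GAC (Asp) → GAU (Asp) — synonymous.
Codon 7: GUG (Val) → GUC (Val) — synonymous.
Codon 9: AAC (Asn) → AGC (Ser) — missense.
Synonymous: 4 of 7.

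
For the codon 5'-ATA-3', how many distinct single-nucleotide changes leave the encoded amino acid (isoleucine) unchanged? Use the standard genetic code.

Position 1: none → 0 synonymous.
Position 2: none → 0 synonymous.
Position 3: ATT, ATC → 2 synonymous.
Total: 0 + 0 + 2 = 2.

2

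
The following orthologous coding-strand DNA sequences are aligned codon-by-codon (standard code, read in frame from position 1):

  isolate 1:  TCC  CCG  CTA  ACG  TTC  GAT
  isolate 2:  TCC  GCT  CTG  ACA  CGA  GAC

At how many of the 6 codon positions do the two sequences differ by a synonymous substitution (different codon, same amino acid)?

Codon 1: TCC Ser / TCC Ser — identical.
Codon 2: CCG Pro / GCT Ala — nonsynonymous.
Codon 3: CTA Leu / CTG Leu — synonymous.
Codon 4: ACG Thr / ACA Thr — synonymous.
Codon 5: TTC Phe / CGA Arg — nonsynonymous.
Codon 6: GAT Asp / GAC Asp — synonymous.
Synonymous differences: 3.

3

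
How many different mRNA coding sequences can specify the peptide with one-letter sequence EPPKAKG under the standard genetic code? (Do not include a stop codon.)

2048

Glu: 2 codons.
Pro: 4 codons.
Pro: 4 codons.
Lys: 2 codons.
Ala: 4 codons.
Lys: 2 codons.
Gly: 4 codons.
2 × 4 × 4 × 2 × 4 × 2 × 4 = 2048.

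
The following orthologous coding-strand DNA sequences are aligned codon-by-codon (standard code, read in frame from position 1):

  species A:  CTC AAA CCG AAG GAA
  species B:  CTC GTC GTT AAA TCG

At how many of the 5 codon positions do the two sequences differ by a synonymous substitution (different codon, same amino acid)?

1

Codon 1: CTC Leu / CTC Leu — identical.
Codon 2: AAA Lys / GTC Val — nonsynonymous.
Codon 3: CCG Pro / GTT Val — nonsynonymous.
Codon 4: AAG Lys / AAA Lys — synonymous.
Codon 5: GAA Glu / TCG Ser — nonsynonymous.
Synonymous differences: 1.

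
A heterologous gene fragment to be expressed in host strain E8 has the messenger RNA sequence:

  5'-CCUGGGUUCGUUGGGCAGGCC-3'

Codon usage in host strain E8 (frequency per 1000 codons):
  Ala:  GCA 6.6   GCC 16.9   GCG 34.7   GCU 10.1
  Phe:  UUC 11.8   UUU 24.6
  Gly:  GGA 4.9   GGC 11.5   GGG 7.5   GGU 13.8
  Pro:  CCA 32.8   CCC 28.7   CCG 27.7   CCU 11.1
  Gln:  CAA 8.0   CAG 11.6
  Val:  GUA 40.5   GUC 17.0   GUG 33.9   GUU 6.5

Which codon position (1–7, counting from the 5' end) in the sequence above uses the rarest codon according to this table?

4

Codon 1 CCU (Pro): 11.1 per 1000.
Codon 2 GGG (Gly): 7.5 per 1000.
Codon 3 UUC (Phe): 11.8 per 1000.
Codon 4 GUU (Val): 6.5 per 1000.
Codon 5 GGG (Gly): 7.5 per 1000.
Codon 6 CAG (Gln): 11.6 per 1000.
Codon 7 GCC (Ala): 16.9 per 1000.
Lowest frequency is 6.5 at codon 4.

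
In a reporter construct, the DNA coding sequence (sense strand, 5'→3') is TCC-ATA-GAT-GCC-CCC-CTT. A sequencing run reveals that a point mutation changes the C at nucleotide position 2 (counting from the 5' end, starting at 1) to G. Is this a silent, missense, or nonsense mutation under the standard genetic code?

Position 2 falls in codon 1: TCC → Ser.
After the substitution the codon is TGC → Cys.
Ser ≠ Cys, so this is a missense mutation.

missense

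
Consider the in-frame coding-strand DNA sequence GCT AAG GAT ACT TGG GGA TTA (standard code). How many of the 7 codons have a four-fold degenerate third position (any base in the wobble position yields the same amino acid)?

Codon 1 GCT (Ala): third position 4-fold.
Codon 2 AAG (Lys): third position 2-fold.
Codon 3 GAT (Asp): third position 2-fold.
Codon 4 ACT (Thr): third position 4-fold.
Codon 5 TGG (Trp): third position 1-fold.
Codon 6 GGA (Gly): third position 4-fold.
Codon 7 TTA (Leu): third position 2-fold.
Four-fold degenerate third positions: 3.

3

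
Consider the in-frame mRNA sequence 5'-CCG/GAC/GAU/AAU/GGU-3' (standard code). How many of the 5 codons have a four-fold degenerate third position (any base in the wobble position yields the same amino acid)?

2

Codon 1 CCG (Pro): third position 4-fold.
Codon 2 GAC (Asp): third position 2-fold.
Codon 3 GAU (Asp): third position 2-fold.
Codon 4 AAU (Asn): third position 2-fold.
Codon 5 GGU (Gly): third position 4-fold.
Four-fold degenerate third positions: 2.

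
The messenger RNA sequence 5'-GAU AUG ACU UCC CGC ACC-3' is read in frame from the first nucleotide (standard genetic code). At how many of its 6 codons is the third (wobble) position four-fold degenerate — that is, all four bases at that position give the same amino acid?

4

Codon 1 GAU (Asp): third position 2-fold.
Codon 2 AUG (Met): third position 1-fold.
Codon 3 ACU (Thr): third position 4-fold.
Codon 4 UCC (Ser): third position 4-fold.
Codon 5 CGC (Arg): third position 4-fold.
Codon 6 ACC (Thr): third position 4-fold.
Four-fold degenerate third positions: 4.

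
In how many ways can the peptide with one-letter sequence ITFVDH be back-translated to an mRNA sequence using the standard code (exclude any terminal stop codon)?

384

Ile: 3 codons.
Thr: 4 codons.
Phe: 2 codons.
Val: 4 codons.
Asp: 2 codons.
His: 2 codons.
3 × 4 × 2 × 4 × 2 × 2 = 384.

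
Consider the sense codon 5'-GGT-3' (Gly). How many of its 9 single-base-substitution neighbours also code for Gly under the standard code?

3

Position 1: none → 0 synonymous.
Position 2: none → 0 synonymous.
Position 3: GGC, GGA, GGG → 3 synonymous.
Total: 0 + 0 + 3 = 3.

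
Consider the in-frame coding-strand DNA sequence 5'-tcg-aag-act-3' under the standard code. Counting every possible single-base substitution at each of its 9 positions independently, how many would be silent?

Codon 1 (TCG, Ser): 3 synonymous substitutions.
Codon 2 (AAG, Lys): 1 synonymous substitution.
Codon 3 (ACT, Thr): 3 synonymous substitutions.
Total: 3 + 1 + 3 = 7.

7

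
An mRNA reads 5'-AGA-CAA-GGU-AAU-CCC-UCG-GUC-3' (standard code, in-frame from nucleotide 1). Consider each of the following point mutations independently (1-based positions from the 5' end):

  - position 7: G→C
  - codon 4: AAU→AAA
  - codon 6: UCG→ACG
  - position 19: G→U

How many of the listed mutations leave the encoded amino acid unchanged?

Codon 3: GGU (Gly) → CGU (Arg) — missense.
Codon 4: AAU (Asn) → AAA (Lys) — missense.
Codon 6: UCG (Ser) → ACG (Thr) — missense.
Codon 7: GUC (Val) → UUC (Phe) — missense.
Synonymous: 0 of 4.

0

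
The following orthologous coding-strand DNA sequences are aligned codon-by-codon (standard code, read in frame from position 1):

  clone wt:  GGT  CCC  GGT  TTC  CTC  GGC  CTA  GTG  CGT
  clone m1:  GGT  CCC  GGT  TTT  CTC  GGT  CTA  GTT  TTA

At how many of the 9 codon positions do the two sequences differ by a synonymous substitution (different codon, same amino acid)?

Codon 1: GGT Gly / GGT Gly — identical.
Codon 2: CCC Pro / CCC Pro — identical.
Codon 3: GGT Gly / GGT Gly — identical.
Codon 4: TTC Phe / TTT Phe — synonymous.
Codon 5: CTC Leu / CTC Leu — identical.
Codon 6: GGC Gly / GGT Gly — synonymous.
Codon 7: CTA Leu / CTA Leu — identical.
Codon 8: GTG Val / GTT Val — synonymous.
Codon 9: CGT Arg / TTA Leu — nonsynonymous.
Synonymous differences: 3.

3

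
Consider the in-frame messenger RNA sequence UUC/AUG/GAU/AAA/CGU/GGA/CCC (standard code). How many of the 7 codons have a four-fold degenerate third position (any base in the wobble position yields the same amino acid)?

3

Codon 1 UUC (Phe): third position 2-fold.
Codon 2 AUG (Met): third position 1-fold.
Codon 3 GAU (Asp): third position 2-fold.
Codon 4 AAA (Lys): third position 2-fold.
Codon 5 CGU (Arg): third position 4-fold.
Codon 6 GGA (Gly): third position 4-fold.
Codon 7 CCC (Pro): third position 4-fold.
Four-fold degenerate third positions: 3.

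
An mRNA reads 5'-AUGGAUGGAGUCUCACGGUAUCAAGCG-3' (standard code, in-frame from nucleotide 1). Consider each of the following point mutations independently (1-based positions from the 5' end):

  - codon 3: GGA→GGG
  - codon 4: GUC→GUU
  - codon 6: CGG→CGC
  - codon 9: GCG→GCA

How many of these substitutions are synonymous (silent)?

4

Codon 3: GGA (Gly) → GGG (Gly) — synonymous.
Codon 4: GUC (Val) → GUU (Val) — synonymous.
Codon 6: CGG (Arg) → CGC (Arg) — synonymous.
Codon 9: GCG (Ala) → GCA (Ala) — synonymous.
Synonymous: 4 of 4.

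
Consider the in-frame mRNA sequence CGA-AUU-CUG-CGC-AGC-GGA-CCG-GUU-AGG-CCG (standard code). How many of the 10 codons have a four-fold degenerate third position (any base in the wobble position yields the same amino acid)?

Codon 1 CGA (Arg): third position 4-fold.
Codon 2 AUU (Ile): third position 3-fold.
Codon 3 CUG (Leu): third position 4-fold.
Codon 4 CGC (Arg): third position 4-fold.
Codon 5 AGC (Ser): third position 2-fold.
Codon 6 GGA (Gly): third position 4-fold.
Codon 7 CCG (Pro): third position 4-fold.
Codon 8 GUU (Val): third position 4-fold.
Codon 9 AGG (Arg): third position 2-fold.
Codon 10 CCG (Pro): third position 4-fold.
Four-fold degenerate third positions: 7.

7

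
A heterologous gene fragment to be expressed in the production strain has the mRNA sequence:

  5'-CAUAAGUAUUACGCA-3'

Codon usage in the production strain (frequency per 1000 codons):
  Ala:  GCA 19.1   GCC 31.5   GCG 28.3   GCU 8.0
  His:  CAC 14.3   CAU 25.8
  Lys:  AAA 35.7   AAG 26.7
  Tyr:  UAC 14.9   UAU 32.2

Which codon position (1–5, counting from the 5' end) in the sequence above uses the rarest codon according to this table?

Codon 1 CAU (His): 25.8 per 1000.
Codon 2 AAG (Lys): 26.7 per 1000.
Codon 3 UAU (Tyr): 32.2 per 1000.
Codon 4 UAC (Tyr): 14.9 per 1000.
Codon 5 GCA (Ala): 19.1 per 1000.
Lowest frequency is 14.9 at codon 4.

4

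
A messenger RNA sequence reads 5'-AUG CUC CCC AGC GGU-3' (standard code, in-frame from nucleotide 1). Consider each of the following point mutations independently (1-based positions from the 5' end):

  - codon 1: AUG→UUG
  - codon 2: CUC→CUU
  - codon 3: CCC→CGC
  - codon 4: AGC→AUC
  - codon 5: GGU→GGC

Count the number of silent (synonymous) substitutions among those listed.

Codon 1: AUG (Met) → UUG (Leu) — missense.
Codon 2: CUC (Leu) → CUU (Leu) — synonymous.
Codon 3: CCC (Pro) → CGC (Arg) — missense.
Codon 4: AGC (Ser) → AUC (Ile) — missense.
Codon 5: GGU (Gly) → GGC (Gly) — synonymous.
Synonymous: 2 of 5.

2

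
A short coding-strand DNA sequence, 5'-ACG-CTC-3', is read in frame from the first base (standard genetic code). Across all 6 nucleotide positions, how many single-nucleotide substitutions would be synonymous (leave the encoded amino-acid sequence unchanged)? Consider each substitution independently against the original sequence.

6

Codon 1 (ACG, Thr): 3 synonymous substitutions.
Codon 2 (CTC, Leu): 3 synonymous substitutions.
Total: 3 + 3 = 6.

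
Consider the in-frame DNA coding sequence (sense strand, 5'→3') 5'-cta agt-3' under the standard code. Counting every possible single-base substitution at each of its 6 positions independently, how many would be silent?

Codon 1 (CTA, Leu): 4 synonymous substitutions.
Codon 2 (AGT, Ser): 1 synonymous substitution.
Total: 4 + 1 = 5.

5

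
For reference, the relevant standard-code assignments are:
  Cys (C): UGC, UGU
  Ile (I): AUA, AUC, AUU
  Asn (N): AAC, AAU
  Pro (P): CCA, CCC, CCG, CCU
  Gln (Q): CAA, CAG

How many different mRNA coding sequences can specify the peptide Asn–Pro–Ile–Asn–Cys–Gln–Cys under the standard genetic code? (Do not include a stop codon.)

Asn: 2 codons.
Pro: 4 codons.
Ile: 3 codons.
Asn: 2 codons.
Cys: 2 codons.
Gln: 2 codons.
Cys: 2 codons.
2 × 4 × 3 × 2 × 2 × 2 × 2 = 384.

384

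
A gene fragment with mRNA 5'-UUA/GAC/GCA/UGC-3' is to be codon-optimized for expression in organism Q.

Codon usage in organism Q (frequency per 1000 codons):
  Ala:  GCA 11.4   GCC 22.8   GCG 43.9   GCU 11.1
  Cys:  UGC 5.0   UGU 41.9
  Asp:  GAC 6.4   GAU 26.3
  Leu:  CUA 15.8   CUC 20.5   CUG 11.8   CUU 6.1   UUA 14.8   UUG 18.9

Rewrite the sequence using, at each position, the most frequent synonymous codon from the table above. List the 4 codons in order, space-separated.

CUC GAU GCG UGU

Codon 1 (Leu): best is CUC at 20.5.
Codon 2 (Asp): best is GAU at 26.3.
Codon 3 (Ala): best is GCG at 43.9.
Codon 4 (Cys): best is UGU at 41.9.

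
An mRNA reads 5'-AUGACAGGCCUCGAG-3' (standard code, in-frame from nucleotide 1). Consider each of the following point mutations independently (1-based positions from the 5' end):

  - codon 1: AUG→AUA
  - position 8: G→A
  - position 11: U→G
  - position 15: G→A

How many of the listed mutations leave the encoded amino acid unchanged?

Codon 1: AUG (Met) → AUA (Ile) — missense.
Codon 3: GGC (Gly) → GAC (Asp) — missense.
Codon 4: CUC (Leu) → CGC (Arg) — missense.
Codon 5: GAG (Glu) → GAA (Glu) — synonymous.
Synonymous: 1 of 4.

1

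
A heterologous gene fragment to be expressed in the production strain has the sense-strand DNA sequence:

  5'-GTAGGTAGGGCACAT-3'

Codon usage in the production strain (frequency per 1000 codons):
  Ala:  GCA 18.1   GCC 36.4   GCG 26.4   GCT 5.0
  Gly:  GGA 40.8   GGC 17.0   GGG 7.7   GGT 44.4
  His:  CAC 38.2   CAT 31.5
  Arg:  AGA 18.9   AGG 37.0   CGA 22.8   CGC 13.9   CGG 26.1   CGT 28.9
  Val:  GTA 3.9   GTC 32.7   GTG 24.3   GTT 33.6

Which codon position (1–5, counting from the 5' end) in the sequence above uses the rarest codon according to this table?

1

Codon 1 GTA (Val): 3.9 per 1000.
Codon 2 GGT (Gly): 44.4 per 1000.
Codon 3 AGG (Arg): 37.0 per 1000.
Codon 4 GCA (Ala): 18.1 per 1000.
Codon 5 CAT (His): 31.5 per 1000.
Lowest frequency is 3.9 at codon 1.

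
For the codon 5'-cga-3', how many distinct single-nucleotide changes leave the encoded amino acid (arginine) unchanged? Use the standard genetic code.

4

Position 1: AGA → 1 synonymous.
Position 2: none → 0 synonymous.
Position 3: CGT, CGC, CGG → 3 synonymous.
Total: 1 + 0 + 3 = 4.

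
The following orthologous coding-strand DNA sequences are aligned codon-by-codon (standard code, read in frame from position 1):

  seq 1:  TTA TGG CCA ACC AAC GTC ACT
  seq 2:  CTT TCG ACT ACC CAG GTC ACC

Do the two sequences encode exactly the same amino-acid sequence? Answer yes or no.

Codon 1: TTA Leu / CTT Leu — synonymous.
Codon 2: TGG Trp / TCG Ser — nonsynonymous.
Codon 3: CCA Pro / ACT Thr — nonsynonymous.
Codon 4: ACC Thr / ACC Thr — identical.
Codon 5: AAC Asn / CAG Gln — nonsynonymous.
Codon 6: GTC Val / GTC Val — identical.
Codon 7: ACT Thr / ACC Thr — synonymous.
Nonsynonymous differences: 3 → different protein.

no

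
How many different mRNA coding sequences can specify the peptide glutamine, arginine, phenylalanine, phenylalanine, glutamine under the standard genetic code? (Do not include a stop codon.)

Gln: 2 codons.
Arg: 6 codons.
Phe: 2 codons.
Phe: 2 codons.
Gln: 2 codons.
2 × 6 × 2 × 2 × 2 = 96.

96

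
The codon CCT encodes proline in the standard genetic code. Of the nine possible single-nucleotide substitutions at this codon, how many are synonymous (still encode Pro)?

3

Position 1: none → 0 synonymous.
Position 2: none → 0 synonymous.
Position 3: CCC, CCA, CCG → 3 synonymous.
Total: 0 + 0 + 3 = 3.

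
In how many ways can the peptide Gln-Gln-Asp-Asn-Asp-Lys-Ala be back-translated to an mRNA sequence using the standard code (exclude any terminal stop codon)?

Gln: 2 codons.
Gln: 2 codons.
Asp: 2 codons.
Asn: 2 codons.
Asp: 2 codons.
Lys: 2 codons.
Ala: 4 codons.
2 × 2 × 2 × 2 × 2 × 2 × 4 = 256.

256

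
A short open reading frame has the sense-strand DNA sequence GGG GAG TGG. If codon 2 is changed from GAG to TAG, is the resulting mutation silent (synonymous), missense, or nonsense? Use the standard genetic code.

nonsense

Position 4 falls in codon 2: GAG → Glu.
After the substitution the codon is TAG → Stop.
The new codon is a stop codon, so this is a nonsense mutation.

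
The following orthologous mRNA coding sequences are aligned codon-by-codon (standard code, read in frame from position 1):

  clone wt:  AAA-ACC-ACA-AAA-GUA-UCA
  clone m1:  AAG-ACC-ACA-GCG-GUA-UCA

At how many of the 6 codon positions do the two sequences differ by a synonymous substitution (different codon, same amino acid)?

Codon 1: AAA Lys / AAG Lys — synonymous.
Codon 2: ACC Thr / ACC Thr — identical.
Codon 3: ACA Thr / ACA Thr — identical.
Codon 4: AAA Lys / GCG Ala — nonsynonymous.
Codon 5: GUA Val / GUA Val — identical.
Codon 6: UCA Ser / UCA Ser — identical.
Synonymous differences: 1.

1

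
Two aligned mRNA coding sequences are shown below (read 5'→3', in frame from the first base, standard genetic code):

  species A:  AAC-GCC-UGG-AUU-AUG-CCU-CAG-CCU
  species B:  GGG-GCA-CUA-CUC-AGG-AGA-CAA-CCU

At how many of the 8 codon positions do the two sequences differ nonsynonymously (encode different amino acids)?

5

Codon 1: AAC Asn / GGG Gly — nonsynonymous.
Codon 2: GCC Ala / GCA Ala — synonymous.
Codon 3: UGG Trp / CUA Leu — nonsynonymous.
Codon 4: AUU Ile / CUC Leu — nonsynonymous.
Codon 5: AUG Met / AGG Arg — nonsynonymous.
Codon 6: CCU Pro / AGA Arg — nonsynonymous.
Codon 7: CAG Gln / CAA Gln — synonymous.
Codon 8: CCU Pro / CCU Pro — identical.
Nonsynonymous differences: 5.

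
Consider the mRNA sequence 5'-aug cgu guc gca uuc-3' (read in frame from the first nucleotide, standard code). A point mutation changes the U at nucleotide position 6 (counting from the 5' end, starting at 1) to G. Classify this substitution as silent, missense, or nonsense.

silent

Position 6 falls in codon 2: CGU → Arg.
After the substitution the codon is CGG → Arg.
Both encode Arg, so the change is synonymous.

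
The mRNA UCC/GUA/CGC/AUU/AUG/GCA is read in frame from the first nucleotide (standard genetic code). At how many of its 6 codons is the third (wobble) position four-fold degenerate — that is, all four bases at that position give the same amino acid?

4

Codon 1 UCC (Ser): third position 4-fold.
Codon 2 GUA (Val): third position 4-fold.
Codon 3 CGC (Arg): third position 4-fold.
Codon 4 AUU (Ile): third position 3-fold.
Codon 5 AUG (Met): third position 1-fold.
Codon 6 GCA (Ala): third position 4-fold.
Four-fold degenerate third positions: 4.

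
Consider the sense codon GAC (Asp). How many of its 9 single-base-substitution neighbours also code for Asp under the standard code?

1

Position 1: none → 0 synonymous.
Position 2: none → 0 synonymous.
Position 3: GAU → 1 synonymous.
Total: 0 + 0 + 1 = 1.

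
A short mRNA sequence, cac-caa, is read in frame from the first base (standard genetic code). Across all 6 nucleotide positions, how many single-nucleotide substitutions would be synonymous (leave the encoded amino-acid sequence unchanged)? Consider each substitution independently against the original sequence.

2

Codon 1 (CAC, His): 1 synonymous substitution.
Codon 2 (CAA, Gln): 1 synonymous substitution.
Total: 1 + 1 = 2.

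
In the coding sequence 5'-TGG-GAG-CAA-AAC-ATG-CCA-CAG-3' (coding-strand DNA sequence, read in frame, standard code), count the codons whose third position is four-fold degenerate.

1

Codon 1 TGG (Trp): third position 1-fold.
Codon 2 GAG (Glu): third position 2-fold.
Codon 3 CAA (Gln): third position 2-fold.
Codon 4 AAC (Asn): third position 2-fold.
Codon 5 ATG (Met): third position 1-fold.
Codon 6 CCA (Pro): third position 4-fold.
Codon 7 CAG (Gln): third position 2-fold.
Four-fold degenerate third positions: 1.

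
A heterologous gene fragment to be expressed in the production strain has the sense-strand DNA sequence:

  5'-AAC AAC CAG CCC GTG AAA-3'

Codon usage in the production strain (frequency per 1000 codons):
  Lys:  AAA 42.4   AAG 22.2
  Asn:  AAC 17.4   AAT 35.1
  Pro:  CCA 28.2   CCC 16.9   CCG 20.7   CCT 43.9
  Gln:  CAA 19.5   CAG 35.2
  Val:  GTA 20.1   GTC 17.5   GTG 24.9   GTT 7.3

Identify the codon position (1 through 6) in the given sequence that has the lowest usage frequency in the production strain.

4

Codon 1 AAC (Asn): 17.4 per 1000.
Codon 2 AAC (Asn): 17.4 per 1000.
Codon 3 CAG (Gln): 35.2 per 1000.
Codon 4 CCC (Pro): 16.9 per 1000.
Codon 5 GTG (Val): 24.9 per 1000.
Codon 6 AAA (Lys): 42.4 per 1000.
Lowest frequency is 16.9 at codon 4.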